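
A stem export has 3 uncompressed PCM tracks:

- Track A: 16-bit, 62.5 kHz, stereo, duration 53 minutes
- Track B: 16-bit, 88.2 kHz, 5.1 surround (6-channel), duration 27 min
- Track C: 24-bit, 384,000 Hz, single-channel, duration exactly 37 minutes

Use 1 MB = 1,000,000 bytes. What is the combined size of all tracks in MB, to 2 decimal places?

Track A: 53 minutes = 3,180 s; 62,500 × 3,180 × 2 × 2 = 795,000,000 bytes.
Track B: 27 min = 1,620 s; 88,200 × 1,620 × 2 × 6 = 1,714,608,000 bytes.
Track C: exactly 37 minutes = 2,220 s; 384,000 × 2,220 × 3 × 1 = 2,557,440,000 bytes.
Total = 5,067,048,000 bytes = 5067.05 MB.

5067.05 MB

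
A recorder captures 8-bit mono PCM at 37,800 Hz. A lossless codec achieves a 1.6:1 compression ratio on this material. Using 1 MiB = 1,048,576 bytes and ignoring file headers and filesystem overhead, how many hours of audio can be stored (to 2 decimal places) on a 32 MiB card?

Uncompressed byte rate = 37,800 × 1 × 1 = 37,800 bytes/s.
After 1.6:1 compression, effective rate ≈ 23625 bytes/s.
Capacity = 32 × 1,048,576 = 33,554,432 bytes.
33,554,432 / effective rate ≈ 1420.29 s → 0.39 hours.

0.39 hours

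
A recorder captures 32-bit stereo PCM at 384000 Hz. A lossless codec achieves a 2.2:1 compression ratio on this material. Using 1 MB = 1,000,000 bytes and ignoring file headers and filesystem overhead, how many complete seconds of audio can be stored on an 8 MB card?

5 seconds

Uncompressed byte rate = 384,000 × 4 × 2 = 3,072,000 bytes/s.
After 2.2:1 compression, effective rate ≈ 1396363.64 bytes/s.
Capacity = 8 × 1,000,000 = 8,000,000 bytes.
8,000,000 / effective rate ≈ 5.73 s → 5 seconds.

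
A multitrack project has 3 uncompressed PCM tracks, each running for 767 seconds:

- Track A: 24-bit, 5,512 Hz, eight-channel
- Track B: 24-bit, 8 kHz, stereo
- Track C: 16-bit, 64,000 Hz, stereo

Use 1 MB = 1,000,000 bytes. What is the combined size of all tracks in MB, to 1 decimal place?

334.6 MB

Track A: 5,512 × 767 × 3 × 8 = 101,464,896 bytes.
Track B: 8,000 × 767 × 3 × 2 = 36,816,000 bytes.
Track C: 64,000 × 767 × 2 × 2 = 196,352,000 bytes.
Total = 334,632,896 bytes = 334.6 MB.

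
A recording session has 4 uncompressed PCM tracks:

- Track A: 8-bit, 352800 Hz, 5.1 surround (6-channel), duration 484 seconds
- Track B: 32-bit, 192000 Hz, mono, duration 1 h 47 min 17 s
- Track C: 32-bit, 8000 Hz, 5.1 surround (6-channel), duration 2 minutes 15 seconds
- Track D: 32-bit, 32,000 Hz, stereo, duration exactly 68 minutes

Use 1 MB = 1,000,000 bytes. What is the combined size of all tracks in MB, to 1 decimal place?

Track A: 352,800 × 484 × 1 × 6 = 1,024,531,200 bytes.
Track B: 1 h 47 min 17 s = 6,437 s; 192,000 × 6,437 × 4 × 1 = 4,943,616,000 bytes.
Track C: 2 minutes 15 seconds = 135 s; 8,000 × 135 × 4 × 6 = 25,920,000 bytes.
Track D: exactly 68 minutes = 4,080 s; 32,000 × 4,080 × 4 × 2 = 1,044,480,000 bytes.
Total = 7,038,547,200 bytes = 7038.5 MB.

7038.5 MB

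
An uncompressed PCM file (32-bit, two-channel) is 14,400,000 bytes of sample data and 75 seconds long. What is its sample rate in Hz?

Bytes = sample_rate × seconds × bytes_per_sample × channels.
sample_rate = 14,400,000 / (75 × 4 × 2) = 14,400,000 / 600 = 24,000 Hz.

24,000 Hz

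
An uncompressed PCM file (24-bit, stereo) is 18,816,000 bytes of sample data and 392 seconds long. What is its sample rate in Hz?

Bytes = sample_rate × seconds × bytes_per_sample × channels.
sample_rate = 18,816,000 / (392 × 3 × 2) = 18,816,000 / 2,352 = 8,000 Hz.

8,000 Hz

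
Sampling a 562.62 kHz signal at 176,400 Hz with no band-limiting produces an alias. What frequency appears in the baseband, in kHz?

Nyquist = 176,400/2 = 88,200 Hz; 562,620 Hz exceeds it.
Alias = |562,620 − 3×176,400| = |562,620 − 529,200| = 33,420 Hz = 33.42 kHz.

33.42 kHz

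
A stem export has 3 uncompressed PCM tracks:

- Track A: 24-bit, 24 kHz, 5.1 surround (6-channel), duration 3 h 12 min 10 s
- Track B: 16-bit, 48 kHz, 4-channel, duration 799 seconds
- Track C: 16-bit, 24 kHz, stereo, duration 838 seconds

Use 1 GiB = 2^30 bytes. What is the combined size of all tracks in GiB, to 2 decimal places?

Track A: 3 h 12 min 10 s = 11,530 s; 24,000 × 11,530 × 3 × 6 = 4,980,960,000 bytes.
Track B: 48,000 × 799 × 2 × 4 = 306,816,000 bytes.
Track C: 24,000 × 838 × 2 × 2 = 80,448,000 bytes.
Total = 5,368,224,000 bytes = 5.00 GiB.

5.00 GiB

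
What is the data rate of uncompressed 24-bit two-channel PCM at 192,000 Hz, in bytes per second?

Bit rate = 192,000 × 24 × 2 = 9,216,000 bits/s.
9,216,000 / 8 = 1,152,000 bytes/s.

1,152,000 bytes/s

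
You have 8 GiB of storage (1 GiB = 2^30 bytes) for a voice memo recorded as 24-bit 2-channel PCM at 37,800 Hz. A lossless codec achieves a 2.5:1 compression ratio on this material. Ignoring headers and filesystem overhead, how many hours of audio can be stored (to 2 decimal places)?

Uncompressed byte rate = 37,800 × 3 × 2 = 226,800 bytes/s.
After 2.5:1 compression, effective rate ≈ 90720 bytes/s.
Capacity = 8 × 1,073,741,824 = 8,589,934,592 bytes.
8,589,934,592 / effective rate ≈ 94686.23 s → 26.30 hours.

26.30 hours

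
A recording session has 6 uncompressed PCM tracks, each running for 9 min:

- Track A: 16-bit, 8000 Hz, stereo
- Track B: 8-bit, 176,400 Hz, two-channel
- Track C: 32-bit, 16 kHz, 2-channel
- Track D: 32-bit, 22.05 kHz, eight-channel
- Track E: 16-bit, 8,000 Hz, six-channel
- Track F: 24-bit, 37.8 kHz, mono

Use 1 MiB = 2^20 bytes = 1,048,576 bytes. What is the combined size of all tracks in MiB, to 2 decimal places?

9 min = 540 s.
Track A: 8,000 × 540 × 2 × 2 = 17,280,000 bytes.
Track B: 176,400 × 540 × 1 × 2 = 190,512,000 bytes.
Track C: 16,000 × 540 × 4 × 2 = 69,120,000 bytes.
Track D: 22,050 × 540 × 4 × 8 = 381,024,000 bytes.
Track E: 8,000 × 540 × 2 × 6 = 51,840,000 bytes.
Track F: 37,800 × 540 × 3 × 1 = 61,236,000 bytes.
Total = 771,012,000 bytes = 735.29 MiB.

735.29 MiB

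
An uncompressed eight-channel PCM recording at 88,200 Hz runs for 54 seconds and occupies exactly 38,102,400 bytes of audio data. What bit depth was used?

8 bits

Bytes per sample = 38,102,400 / (88,200 × 54 × 8) = 38,102,400 / 38,102,400 = 1.
Bit depth = 1 × 8 = 8 bits.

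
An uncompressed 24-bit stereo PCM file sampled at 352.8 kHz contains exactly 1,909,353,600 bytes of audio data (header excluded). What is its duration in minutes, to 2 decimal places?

15.03 minutes

Byte rate = 352,800 × 3 × 2 = 2,116,800 bytes/s.
Duration = 1,909,353,600 / 2,116,800 = 902 s.
902 s / 60 = 15.03 minutes.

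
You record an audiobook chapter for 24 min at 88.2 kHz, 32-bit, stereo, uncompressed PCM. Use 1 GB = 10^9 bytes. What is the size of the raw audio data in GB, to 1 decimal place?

Duration = 24 min = 1,440 s.
Bytes = 88,200 samples/s × 1,440 s × 4 bytes/sample × 2 ch = 1,016,064,000 bytes.
1,016,064,000 / 1,000,000,000 = 1.0 GB.

1.0 GB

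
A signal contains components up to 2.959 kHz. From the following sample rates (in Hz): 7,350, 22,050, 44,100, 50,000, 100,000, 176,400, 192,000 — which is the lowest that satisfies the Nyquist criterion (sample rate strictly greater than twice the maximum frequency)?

Need sample rate > 2 × 2,959 = 5,918 Hz.
Lowest listed rate above 5,918 Hz is 7,350 Hz.

7,350 Hz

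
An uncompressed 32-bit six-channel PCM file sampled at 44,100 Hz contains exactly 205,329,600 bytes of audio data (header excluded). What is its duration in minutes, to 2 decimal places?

Byte rate = 44,100 × 4 × 6 = 1,058,400 bytes/s.
Duration = 205,329,600 / 1,058,400 = 194 s.
194 s / 60 = 3.23 minutes.

3.23 minutes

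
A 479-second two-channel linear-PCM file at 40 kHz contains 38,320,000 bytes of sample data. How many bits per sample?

8 bits

Bytes per sample = 38,320,000 / (40,000 × 479 × 2) = 38,320,000 / 38,320,000 = 1.
Bit depth = 1 × 8 = 8 bits.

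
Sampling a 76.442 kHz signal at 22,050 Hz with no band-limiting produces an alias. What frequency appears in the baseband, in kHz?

10.292 kHz

Nyquist = 22,050/2 = 11,025 Hz; 76,442 Hz exceeds it.
Alias = |76,442 − 3×22,050| = |76,442 − 66,150| = 10,292 Hz = 10.292 kHz.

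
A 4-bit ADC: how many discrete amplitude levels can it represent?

2^4 = 16.

16 levels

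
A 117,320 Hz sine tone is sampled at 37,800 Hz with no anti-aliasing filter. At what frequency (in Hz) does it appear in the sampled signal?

Nyquist = 37,800/2 = 18,900 Hz; 117,320 Hz exceeds it.
Alias = |117,320 − 3×37,800| = |117,320 − 113,400| = 3,920 Hz.

3,920 Hz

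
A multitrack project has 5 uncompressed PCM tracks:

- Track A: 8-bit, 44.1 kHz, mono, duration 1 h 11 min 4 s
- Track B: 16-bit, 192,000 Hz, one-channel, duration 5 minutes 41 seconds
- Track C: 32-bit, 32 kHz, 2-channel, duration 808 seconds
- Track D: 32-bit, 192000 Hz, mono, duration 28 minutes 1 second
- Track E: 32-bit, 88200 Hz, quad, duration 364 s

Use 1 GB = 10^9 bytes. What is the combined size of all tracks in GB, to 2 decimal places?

Track A: 1 h 11 min 4 s = 4,264 s; 44,100 × 4,264 × 1 × 1 = 188,042,400 bytes.
Track B: 5 minutes 41 seconds = 341 s; 192,000 × 341 × 2 × 1 = 130,944,000 bytes.
Track C: 32,000 × 808 × 4 × 2 = 206,848,000 bytes.
Track D: 28 minutes 1 second = 1,681 s; 192,000 × 1,681 × 4 × 1 = 1,291,008,000 bytes.
Track E: 88,200 × 364 × 4 × 4 = 513,676,800 bytes.
Total = 2,330,519,200 bytes = 2.33 GB.

2.33 GB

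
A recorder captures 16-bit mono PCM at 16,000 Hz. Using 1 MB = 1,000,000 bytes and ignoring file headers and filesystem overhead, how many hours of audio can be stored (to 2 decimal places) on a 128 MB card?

Uncompressed byte rate = 16,000 × 2 × 1 = 32,000 bytes/s.
Capacity = 128 × 1,000,000 = 128,000,000 bytes.
128,000,000 / 32,000 ≈ 4000 s → 1.11 hours.

1.11 hours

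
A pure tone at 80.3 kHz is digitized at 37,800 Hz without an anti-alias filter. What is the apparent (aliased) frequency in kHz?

Nyquist = 37,800/2 = 18,900 Hz; 80,300 Hz exceeds it.
Alias = |80,300 − 2×37,800| = |80,300 − 75,600| = 4,700 Hz = 4.7 kHz.

4.7 kHz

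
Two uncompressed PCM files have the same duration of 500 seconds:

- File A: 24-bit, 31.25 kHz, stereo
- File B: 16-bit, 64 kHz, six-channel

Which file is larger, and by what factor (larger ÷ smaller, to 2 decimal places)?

File A: 31,250 × 3 × 2 = 187,500 bytes/s.
File B: 64,000 × 2 × 6 = 768,000 bytes/s.
File B is larger; ratio = 384,000,000 / 93,750,000 = 4.10.

File B, by a factor of 4.10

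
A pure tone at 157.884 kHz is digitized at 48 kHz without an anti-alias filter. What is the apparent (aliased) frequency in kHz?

13.884 kHz

Nyquist = 48,000/2 = 24,000 Hz; 157,884 Hz exceeds it.
Alias = |157,884 − 3×48,000| = |157,884 − 144,000| = 13,884 Hz = 13.884 kHz.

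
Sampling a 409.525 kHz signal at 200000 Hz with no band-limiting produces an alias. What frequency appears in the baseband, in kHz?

9.525 kHz

Nyquist = 200,000/2 = 100,000 Hz; 409,525 Hz exceeds it.
Alias = |409,525 − 2×200,000| = |409,525 − 400,000| = 9,525 Hz = 9.525 kHz.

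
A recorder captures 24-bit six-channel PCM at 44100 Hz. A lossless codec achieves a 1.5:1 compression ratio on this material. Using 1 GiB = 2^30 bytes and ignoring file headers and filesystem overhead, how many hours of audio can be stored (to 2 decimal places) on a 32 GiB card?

18.04 hours

Uncompressed byte rate = 44,100 × 3 × 6 = 793,800 bytes/s.
After 1.5:1 compression, effective rate ≈ 529200 bytes/s.
Capacity = 32 × 1,073,741,824 = 34,359,738,368 bytes.
34,359,738,368 / effective rate ≈ 64927.7 s → 18.04 hours.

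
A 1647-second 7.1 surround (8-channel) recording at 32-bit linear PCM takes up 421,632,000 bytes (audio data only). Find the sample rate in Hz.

Bytes = sample_rate × seconds × bytes_per_sample × channels.
sample_rate = 421,632,000 / (1,647 × 4 × 8) = 421,632,000 / 52,704 = 8,000 Hz.

8,000 Hz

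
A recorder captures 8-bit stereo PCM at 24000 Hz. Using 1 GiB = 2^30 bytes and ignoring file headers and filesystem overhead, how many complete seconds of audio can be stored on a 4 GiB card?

Uncompressed byte rate = 24,000 × 1 × 2 = 48,000 bytes/s.
Capacity = 4 × 1,073,741,824 = 4,294,967,296 bytes.
4,294,967,296 / 48,000 ≈ 89478.49 s → 89,478 seconds.

89,478 seconds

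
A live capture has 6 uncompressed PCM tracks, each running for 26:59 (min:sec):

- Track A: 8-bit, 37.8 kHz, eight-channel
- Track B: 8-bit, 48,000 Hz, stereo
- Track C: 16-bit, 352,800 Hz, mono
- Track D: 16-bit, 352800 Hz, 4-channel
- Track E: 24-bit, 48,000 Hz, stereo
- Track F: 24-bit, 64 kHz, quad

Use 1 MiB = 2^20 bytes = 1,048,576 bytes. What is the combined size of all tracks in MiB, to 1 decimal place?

26:59 (min:sec) = 1,619 s.
Track A: 37,800 × 1,619 × 1 × 8 = 489,585,600 bytes.
Track B: 48,000 × 1,619 × 1 × 2 = 155,424,000 bytes.
Track C: 352,800 × 1,619 × 2 × 1 = 1,142,366,400 bytes.
Track D: 352,800 × 1,619 × 2 × 4 = 4,569,465,600 bytes.
Track E: 48,000 × 1,619 × 3 × 2 = 466,272,000 bytes.
Track F: 64,000 × 1,619 × 3 × 4 = 1,243,392,000 bytes.
Total = 8,066,505,600 bytes = 7692.8 MiB.

7692.8 MiB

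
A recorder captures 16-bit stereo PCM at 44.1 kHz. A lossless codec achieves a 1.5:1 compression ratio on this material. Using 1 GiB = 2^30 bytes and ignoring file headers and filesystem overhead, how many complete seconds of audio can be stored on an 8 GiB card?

Uncompressed byte rate = 44,100 × 2 × 2 = 176,400 bytes/s.
After 1.5:1 compression, effective rate ≈ 117600 bytes/s.
Capacity = 8 × 1,073,741,824 = 8,589,934,592 bytes.
8,589,934,592 / effective rate ≈ 73043.66 s → 73,043 seconds.

73,043 seconds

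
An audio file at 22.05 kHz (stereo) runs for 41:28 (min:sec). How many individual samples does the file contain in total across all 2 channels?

41:28 (min:sec) = 2,488 s.
22,050 × 2,488 s × 2 ch = 109,720,800 samples.

109,720,800 samples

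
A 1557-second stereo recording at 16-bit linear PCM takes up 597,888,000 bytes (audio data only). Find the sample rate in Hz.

Bytes = sample_rate × seconds × bytes_per_sample × channels.
sample_rate = 597,888,000 / (1,557 × 2 × 2) = 597,888,000 / 6,228 = 96,000 Hz.

96,000 Hz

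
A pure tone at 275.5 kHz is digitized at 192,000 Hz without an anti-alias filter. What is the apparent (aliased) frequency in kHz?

83.5 kHz

Nyquist = 192,000/2 = 96,000 Hz; 275,500 Hz exceeds it.
Alias = |275,500 − 1×192,000| = |275,500 − 192,000| = 83,500 Hz = 83.5 kHz.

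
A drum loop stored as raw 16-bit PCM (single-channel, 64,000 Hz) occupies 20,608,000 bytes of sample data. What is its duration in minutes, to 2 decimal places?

Byte rate = 64,000 × 2 × 1 = 128,000 bytes/s.
Duration = 20,608,000 / 128,000 = 161 s.
161 s / 60 = 2.68 minutes.

2.68 minutes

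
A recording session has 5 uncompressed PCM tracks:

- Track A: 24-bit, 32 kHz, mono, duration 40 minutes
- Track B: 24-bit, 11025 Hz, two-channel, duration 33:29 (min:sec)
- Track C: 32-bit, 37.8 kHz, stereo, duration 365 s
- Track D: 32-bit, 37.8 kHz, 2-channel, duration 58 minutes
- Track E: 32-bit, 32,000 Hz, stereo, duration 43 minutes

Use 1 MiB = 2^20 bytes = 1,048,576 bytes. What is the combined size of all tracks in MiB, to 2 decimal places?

2085.21 MiB

Track A: 40 minutes = 2,400 s; 32,000 × 2,400 × 3 × 1 = 230,400,000 bytes.
Track B: 33:29 (min:sec) = 2,009 s; 11,025 × 2,009 × 3 × 2 = 132,895,350 bytes.
Track C: 37,800 × 365 × 4 × 2 = 110,376,000 bytes.
Track D: 58 minutes = 3,480 s; 37,800 × 3,480 × 4 × 2 = 1,052,352,000 bytes.
Track E: 43 minutes = 2,580 s; 32,000 × 2,580 × 4 × 2 = 660,480,000 bytes.
Total = 2,186,503,350 bytes = 2085.21 MiB.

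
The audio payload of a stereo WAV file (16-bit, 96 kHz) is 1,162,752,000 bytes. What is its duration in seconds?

3,028 seconds

Byte rate = 96,000 × 2 × 2 = 384,000 bytes/s.
Duration = 1,162,752,000 / 384,000 = 3,028 s.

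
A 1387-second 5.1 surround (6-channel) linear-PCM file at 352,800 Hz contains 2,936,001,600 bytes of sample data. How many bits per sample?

Bytes per sample = 2,936,001,600 / (352,800 × 1,387 × 6) = 2,936,001,600 / 2,936,001,600 = 1.
Bit depth = 1 × 8 = 8 bits.

8 bits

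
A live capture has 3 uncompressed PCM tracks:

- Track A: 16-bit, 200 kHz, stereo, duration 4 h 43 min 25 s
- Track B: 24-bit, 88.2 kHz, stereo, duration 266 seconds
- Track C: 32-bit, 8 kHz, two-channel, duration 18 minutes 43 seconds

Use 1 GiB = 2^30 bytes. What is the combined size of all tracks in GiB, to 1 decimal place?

Track A: 4 h 43 min 25 s = 17,005 s; 200,000 × 17,005 × 2 × 2 = 13,604,000,000 bytes.
Track B: 88,200 × 266 × 3 × 2 = 140,767,200 bytes.
Track C: 18 minutes 43 seconds = 1,123 s; 8,000 × 1,123 × 4 × 2 = 71,872,000 bytes.
Total = 13,816,639,200 bytes = 12.9 GiB.

12.9 GiB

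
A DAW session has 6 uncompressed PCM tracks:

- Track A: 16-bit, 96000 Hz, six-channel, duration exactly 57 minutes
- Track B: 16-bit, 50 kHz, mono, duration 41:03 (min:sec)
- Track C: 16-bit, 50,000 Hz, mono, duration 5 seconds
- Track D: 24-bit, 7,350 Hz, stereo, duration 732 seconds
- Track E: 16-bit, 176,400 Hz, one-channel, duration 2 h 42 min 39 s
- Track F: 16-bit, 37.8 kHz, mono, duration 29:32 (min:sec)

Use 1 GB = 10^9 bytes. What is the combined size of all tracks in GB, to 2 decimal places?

Track A: exactly 57 minutes = 3,420 s; 96,000 × 3,420 × 2 × 6 = 3,939,840,000 bytes.
Track B: 41:03 (min:sec) = 2,463 s; 50,000 × 2,463 × 2 × 1 = 246,300,000 bytes.
Track C: 50,000 × 5 × 2 × 1 = 500,000 bytes.
Track D: 7,350 × 732 × 3 × 2 = 32,281,200 bytes.
Track E: 2 h 42 min 39 s = 9,759 s; 176,400 × 9,759 × 2 × 1 = 3,442,975,200 bytes.
Track F: 29:32 (min:sec) = 1,772 s; 37,800 × 1,772 × 2 × 1 = 133,963,200 bytes.
Total = 7,795,859,600 bytes = 7.80 GB.

7.80 GB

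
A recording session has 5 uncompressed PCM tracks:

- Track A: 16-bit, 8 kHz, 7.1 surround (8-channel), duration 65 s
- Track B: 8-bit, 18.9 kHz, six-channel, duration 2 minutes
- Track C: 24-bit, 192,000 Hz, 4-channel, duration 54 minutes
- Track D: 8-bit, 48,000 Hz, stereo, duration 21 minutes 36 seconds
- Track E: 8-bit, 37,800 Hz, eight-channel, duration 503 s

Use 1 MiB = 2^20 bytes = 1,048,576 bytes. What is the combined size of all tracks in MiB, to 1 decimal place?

Track A: 8,000 × 65 × 2 × 8 = 8,320,000 bytes.
Track B: 2 minutes = 120 s; 18,900 × 120 × 1 × 6 = 13,608,000 bytes.
Track C: 54 minutes = 3,240 s; 192,000 × 3,240 × 3 × 4 = 7,464,960,000 bytes.
Track D: 21 minutes 36 seconds = 1,296 s; 48,000 × 1,296 × 1 × 2 = 124,416,000 bytes.
Track E: 37,800 × 503 × 1 × 8 = 152,107,200 bytes.
Total = 7,763,411,200 bytes = 7403.8 MiB.

7403.8 MiB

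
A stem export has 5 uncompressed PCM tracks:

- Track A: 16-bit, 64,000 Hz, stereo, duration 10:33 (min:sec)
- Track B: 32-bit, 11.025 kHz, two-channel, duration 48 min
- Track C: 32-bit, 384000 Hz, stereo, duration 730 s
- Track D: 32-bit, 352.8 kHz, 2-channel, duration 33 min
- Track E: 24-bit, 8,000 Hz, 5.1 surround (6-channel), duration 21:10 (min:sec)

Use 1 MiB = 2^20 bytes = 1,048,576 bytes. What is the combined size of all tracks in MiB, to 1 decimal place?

8039.3 MiB

Track A: 10:33 (min:sec) = 633 s; 64,000 × 633 × 2 × 2 = 162,048,000 bytes.
Track B: 48 min = 2,880 s; 11,025 × 2,880 × 4 × 2 = 254,016,000 bytes.
Track C: 384,000 × 730 × 4 × 2 = 2,242,560,000 bytes.
Track D: 33 min = 1,980 s; 352,800 × 1,980 × 4 × 2 = 5,588,352,000 bytes.
Track E: 21:10 (min:sec) = 1,270 s; 8,000 × 1,270 × 3 × 6 = 182,880,000 bytes.
Total = 8,429,856,000 bytes = 8039.3 MiB.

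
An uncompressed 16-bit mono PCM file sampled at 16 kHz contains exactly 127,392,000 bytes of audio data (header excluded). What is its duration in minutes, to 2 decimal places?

66.35 minutes

Byte rate = 16,000 × 2 × 1 = 32,000 bytes/s.
Duration = 127,392,000 / 32,000 = 3,981 s.
3,981 s / 60 = 66.35 minutes.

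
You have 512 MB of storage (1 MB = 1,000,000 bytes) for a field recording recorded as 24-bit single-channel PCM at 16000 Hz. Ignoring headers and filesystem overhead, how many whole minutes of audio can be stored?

Uncompressed byte rate = 16,000 × 3 × 1 = 48,000 bytes/s.
Capacity = 512 × 1,000,000 = 512,000,000 bytes.
512,000,000 / 48,000 ≈ 10666.67 s → 177 minutes.

177 minutes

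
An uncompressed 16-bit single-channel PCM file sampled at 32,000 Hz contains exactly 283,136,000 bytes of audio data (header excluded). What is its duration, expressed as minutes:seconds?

Byte rate = 32,000 × 2 × 1 = 64,000 bytes/s.
Duration = 283,136,000 / 64,000 = 4,424 s.
4,424 s = 73:44.

73:44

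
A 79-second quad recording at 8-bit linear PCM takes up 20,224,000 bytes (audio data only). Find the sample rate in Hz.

64,000 Hz

Bytes = sample_rate × seconds × bytes_per_sample × channels.
sample_rate = 20,224,000 / (79 × 1 × 4) = 20,224,000 / 316 = 64,000 Hz.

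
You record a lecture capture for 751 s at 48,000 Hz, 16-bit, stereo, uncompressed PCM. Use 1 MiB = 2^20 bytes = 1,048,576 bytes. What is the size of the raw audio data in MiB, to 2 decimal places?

137.51 MiB

Bytes = 48,000 samples/s × 751 s × 2 bytes/sample × 2 ch = 144,192,000 bytes.
144,192,000 / 1,048,576 = 137.51 MiB.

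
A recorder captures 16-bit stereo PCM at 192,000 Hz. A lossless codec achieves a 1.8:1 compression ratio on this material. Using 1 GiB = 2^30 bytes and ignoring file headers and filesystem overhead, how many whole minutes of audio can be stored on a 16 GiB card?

Uncompressed byte rate = 192,000 × 2 × 2 = 768,000 bytes/s.
After 1.8:1 compression, effective rate ≈ 426666.67 bytes/s.
Capacity = 16 × 1,073,741,824 = 17,179,869,184 bytes.
17,179,869,184 / effective rate ≈ 40265.32 s → 671 minutes.

671 minutes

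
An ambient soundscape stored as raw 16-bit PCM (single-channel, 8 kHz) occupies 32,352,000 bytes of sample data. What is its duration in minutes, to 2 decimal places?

33.70 minutes

Byte rate = 8,000 × 2 × 1 = 16,000 bytes/s.
Duration = 32,352,000 / 16,000 = 2,022 s.
2,022 s / 60 = 33.70 minutes.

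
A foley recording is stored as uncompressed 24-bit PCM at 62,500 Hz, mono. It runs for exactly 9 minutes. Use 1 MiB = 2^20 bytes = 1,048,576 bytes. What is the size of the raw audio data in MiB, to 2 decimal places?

96.56 MiB

Duration = exactly 9 minutes = 540 s.
Bytes = 62,500 samples/s × 540 s × 3 bytes/sample × 1 ch = 101,250,000 bytes.
101,250,000 / 1,048,576 = 96.56 MiB.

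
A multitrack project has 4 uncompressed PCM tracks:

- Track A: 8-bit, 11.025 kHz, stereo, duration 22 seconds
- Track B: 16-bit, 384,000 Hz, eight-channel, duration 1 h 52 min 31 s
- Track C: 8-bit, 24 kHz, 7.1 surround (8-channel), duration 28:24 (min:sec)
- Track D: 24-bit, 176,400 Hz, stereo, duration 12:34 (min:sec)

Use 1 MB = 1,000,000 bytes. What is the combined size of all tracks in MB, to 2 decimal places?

Track A: 11,025 × 22 × 1 × 2 = 485,100 bytes.
Track B: 1 h 52 min 31 s = 6,751 s; 384,000 × 6,751 × 2 × 8 = 41,478,144,000 bytes.
Track C: 28:24 (min:sec) = 1,704 s; 24,000 × 1,704 × 1 × 8 = 327,168,000 bytes.
Track D: 12:34 (min:sec) = 754 s; 176,400 × 754 × 3 × 2 = 798,033,600 bytes.
Total = 42,603,830,700 bytes = 42603.83 MB.

42603.83 MB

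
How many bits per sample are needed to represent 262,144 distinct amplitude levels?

18 bits

log2(262,144) = 18.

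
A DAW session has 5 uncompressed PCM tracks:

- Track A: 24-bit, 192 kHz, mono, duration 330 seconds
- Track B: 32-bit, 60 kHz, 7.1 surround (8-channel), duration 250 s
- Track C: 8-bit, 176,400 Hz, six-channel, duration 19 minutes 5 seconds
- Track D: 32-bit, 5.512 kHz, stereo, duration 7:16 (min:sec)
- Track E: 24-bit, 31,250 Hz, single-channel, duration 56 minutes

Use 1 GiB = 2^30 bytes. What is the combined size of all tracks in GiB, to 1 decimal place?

Track A: 192,000 × 330 × 3 × 1 = 190,080,000 bytes.
Track B: 60,000 × 250 × 4 × 8 = 480,000,000 bytes.
Track C: 19 minutes 5 seconds = 1,145 s; 176,400 × 1,145 × 1 × 6 = 1,211,868,000 bytes.
Track D: 7:16 (min:sec) = 436 s; 5,512 × 436 × 4 × 2 = 19,225,856 bytes.
Track E: 56 minutes = 3,360 s; 31,250 × 3,360 × 3 × 1 = 315,000,000 bytes.
Total = 2,216,173,856 bytes = 2.1 GiB.

2.1 GiB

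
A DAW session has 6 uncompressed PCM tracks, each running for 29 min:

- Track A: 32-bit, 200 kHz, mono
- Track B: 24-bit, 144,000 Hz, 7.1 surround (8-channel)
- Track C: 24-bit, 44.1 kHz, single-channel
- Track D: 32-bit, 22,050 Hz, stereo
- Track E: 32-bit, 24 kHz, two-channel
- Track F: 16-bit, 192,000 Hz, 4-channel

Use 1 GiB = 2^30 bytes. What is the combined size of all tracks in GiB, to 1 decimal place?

10.2 GiB

29 min = 1,740 s.
Track A: 200,000 × 1,740 × 4 × 1 = 1,392,000,000 bytes.
Track B: 144,000 × 1,740 × 3 × 8 = 6,013,440,000 bytes.
Track C: 44,100 × 1,740 × 3 × 1 = 230,202,000 bytes.
Track D: 22,050 × 1,740 × 4 × 2 = 306,936,000 bytes.
Track E: 24,000 × 1,740 × 4 × 2 = 334,080,000 bytes.
Track F: 192,000 × 1,740 × 2 × 4 = 2,672,640,000 bytes.
Total = 10,949,298,000 bytes = 10.2 GiB.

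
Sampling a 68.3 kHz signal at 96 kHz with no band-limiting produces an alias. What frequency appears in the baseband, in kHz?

Nyquist = 96,000/2 = 48,000 Hz; 68,300 Hz exceeds it.
Alias = |68,300 − 1×96,000| = |68,300 − 96,000| = 27,700 Hz = 27.7 kHz.

27.7 kHz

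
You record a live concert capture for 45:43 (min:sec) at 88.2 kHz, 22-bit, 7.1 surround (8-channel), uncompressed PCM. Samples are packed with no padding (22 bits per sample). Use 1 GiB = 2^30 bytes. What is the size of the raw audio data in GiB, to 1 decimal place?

5.0 GiB

Duration = 45:43 (min:sec) = 2,743 s.
Bits = 88,200 × 2,743 × 22 × 8 = 42,580,137,600 bits = 5,322,517,200 bytes.
5,322,517,200 / 1,073,741,824 = 5.0 GiB.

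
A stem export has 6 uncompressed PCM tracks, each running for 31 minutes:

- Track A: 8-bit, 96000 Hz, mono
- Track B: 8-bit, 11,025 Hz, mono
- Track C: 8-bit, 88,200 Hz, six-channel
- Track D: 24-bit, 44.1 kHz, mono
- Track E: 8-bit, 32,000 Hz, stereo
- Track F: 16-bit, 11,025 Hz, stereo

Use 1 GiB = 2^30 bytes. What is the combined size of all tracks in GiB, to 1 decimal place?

31 minutes = 1,860 s.
Track A: 96,000 × 1,860 × 1 × 1 = 178,560,000 bytes.
Track B: 11,025 × 1,860 × 1 × 1 = 20,506,500 bytes.
Track C: 88,200 × 1,860 × 1 × 6 = 984,312,000 bytes.
Track D: 44,100 × 1,860 × 3 × 1 = 246,078,000 bytes.
Track E: 32,000 × 1,860 × 1 × 2 = 119,040,000 bytes.
Track F: 11,025 × 1,860 × 2 × 2 = 82,026,000 bytes.
Total = 1,630,522,500 bytes = 1.5 GiB.

1.5 GiB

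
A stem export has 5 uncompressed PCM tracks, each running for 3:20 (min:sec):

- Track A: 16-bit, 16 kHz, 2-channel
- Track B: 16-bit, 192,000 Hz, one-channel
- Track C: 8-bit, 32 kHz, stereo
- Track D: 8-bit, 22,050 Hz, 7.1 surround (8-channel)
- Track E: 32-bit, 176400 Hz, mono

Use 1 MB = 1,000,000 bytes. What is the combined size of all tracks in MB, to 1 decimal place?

278.8 MB

3:20 (min:sec) = 200 s.
Track A: 16,000 × 200 × 2 × 2 = 12,800,000 bytes.
Track B: 192,000 × 200 × 2 × 1 = 76,800,000 bytes.
Track C: 32,000 × 200 × 1 × 2 = 12,800,000 bytes.
Track D: 22,050 × 200 × 1 × 8 = 35,280,000 bytes.
Track E: 176,400 × 200 × 4 × 1 = 141,120,000 bytes.
Total = 278,800,000 bytes = 278.8 MB.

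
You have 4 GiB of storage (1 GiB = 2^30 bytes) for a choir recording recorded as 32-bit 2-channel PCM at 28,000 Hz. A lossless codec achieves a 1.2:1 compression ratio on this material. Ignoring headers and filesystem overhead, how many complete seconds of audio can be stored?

23,008 seconds

Uncompressed byte rate = 28,000 × 4 × 2 = 224,000 bytes/s.
After 1.2:1 compression, effective rate ≈ 186666.67 bytes/s.
Capacity = 4 × 1,073,741,824 = 4,294,967,296 bytes.
4,294,967,296 / effective rate ≈ 23008.75 s → 23,008 seconds.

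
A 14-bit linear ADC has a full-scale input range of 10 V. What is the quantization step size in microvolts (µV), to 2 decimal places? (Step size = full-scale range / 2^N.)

10 V / 2^14 = 10 / 16,384 V = 610.35 µV.

610.35 µV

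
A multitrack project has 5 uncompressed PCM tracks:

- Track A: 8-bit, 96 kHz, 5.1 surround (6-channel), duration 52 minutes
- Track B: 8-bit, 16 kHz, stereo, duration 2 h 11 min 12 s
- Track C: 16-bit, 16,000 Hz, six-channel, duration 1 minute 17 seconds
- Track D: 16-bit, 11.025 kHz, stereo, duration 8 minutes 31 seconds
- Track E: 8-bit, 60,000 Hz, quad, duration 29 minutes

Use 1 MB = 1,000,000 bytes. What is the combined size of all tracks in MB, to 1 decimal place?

Track A: 52 minutes = 3,120 s; 96,000 × 3,120 × 1 × 6 = 1,797,120,000 bytes.
Track B: 2 h 11 min 12 s = 7,872 s; 16,000 × 7,872 × 1 × 2 = 251,904,000 bytes.
Track C: 1 minute 17 seconds = 77 s; 16,000 × 77 × 2 × 6 = 14,784,000 bytes.
Track D: 8 minutes 31 seconds = 511 s; 11,025 × 511 × 2 × 2 = 22,535,100 bytes.
Track E: 29 minutes = 1,740 s; 60,000 × 1,740 × 1 × 4 = 417,600,000 bytes.
Total = 2,503,943,100 bytes = 2503.9 MB.

2503.9 MB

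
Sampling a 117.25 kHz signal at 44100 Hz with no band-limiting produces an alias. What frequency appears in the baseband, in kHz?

Nyquist = 44,100/2 = 22,050 Hz; 117,250 Hz exceeds it.
Alias = |117,250 − 3×44,100| = |117,250 − 132,300| = 15,050 Hz = 15.05 kHz.

15.05 kHz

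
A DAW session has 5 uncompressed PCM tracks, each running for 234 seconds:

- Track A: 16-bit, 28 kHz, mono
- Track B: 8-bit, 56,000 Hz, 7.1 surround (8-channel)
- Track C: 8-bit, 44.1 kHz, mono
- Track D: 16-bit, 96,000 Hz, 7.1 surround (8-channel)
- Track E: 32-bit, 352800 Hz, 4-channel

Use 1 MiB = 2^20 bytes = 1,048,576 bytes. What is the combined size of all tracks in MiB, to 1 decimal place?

Track A: 28,000 × 234 × 2 × 1 = 13,104,000 bytes.
Track B: 56,000 × 234 × 1 × 8 = 104,832,000 bytes.
Track C: 44,100 × 234 × 1 × 1 = 10,319,400 bytes.
Track D: 96,000 × 234 × 2 × 8 = 359,424,000 bytes.
Track E: 352,800 × 234 × 4 × 4 = 1,320,883,200 bytes.
Total = 1,808,562,600 bytes = 1724.8 MiB.

1724.8 MiB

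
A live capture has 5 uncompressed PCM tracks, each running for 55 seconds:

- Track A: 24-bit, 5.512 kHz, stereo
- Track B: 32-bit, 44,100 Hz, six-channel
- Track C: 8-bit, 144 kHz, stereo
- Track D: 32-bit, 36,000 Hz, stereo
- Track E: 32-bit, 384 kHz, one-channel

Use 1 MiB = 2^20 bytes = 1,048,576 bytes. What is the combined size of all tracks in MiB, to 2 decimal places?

168.03 MiB

Track A: 5,512 × 55 × 3 × 2 = 1,818,960 bytes.
Track B: 44,100 × 55 × 4 × 6 = 58,212,000 bytes.
Track C: 144,000 × 55 × 1 × 2 = 15,840,000 bytes.
Track D: 36,000 × 55 × 4 × 2 = 15,840,000 bytes.
Track E: 384,000 × 55 × 4 × 1 = 84,480,000 bytes.
Total = 176,190,960 bytes = 168.03 MiB.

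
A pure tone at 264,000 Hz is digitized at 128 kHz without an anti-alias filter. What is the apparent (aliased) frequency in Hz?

Nyquist = 128,000/2 = 64,000 Hz; 264,000 Hz exceeds it.
Alias = |264,000 − 2×128,000| = |264,000 − 256,000| = 8,000 Hz.

8,000 Hz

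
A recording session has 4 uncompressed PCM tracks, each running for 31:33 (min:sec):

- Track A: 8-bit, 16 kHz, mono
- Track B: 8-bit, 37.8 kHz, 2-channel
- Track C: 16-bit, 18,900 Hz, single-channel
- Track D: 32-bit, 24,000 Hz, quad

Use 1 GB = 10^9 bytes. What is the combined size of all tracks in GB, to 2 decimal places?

31:33 (min:sec) = 1,893 s.
Track A: 16,000 × 1,893 × 1 × 1 = 30,288,000 bytes.
Track B: 37,800 × 1,893 × 1 × 2 = 143,110,800 bytes.
Track C: 18,900 × 1,893 × 2 × 1 = 71,555,400 bytes.
Track D: 24,000 × 1,893 × 4 × 4 = 726,912,000 bytes.
Total = 971,866,200 bytes = 0.97 GB.

0.97 GB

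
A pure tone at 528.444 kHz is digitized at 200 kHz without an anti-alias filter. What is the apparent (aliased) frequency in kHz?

71.556 kHz

Nyquist = 200,000/2 = 100,000 Hz; 528,444 Hz exceeds it.
Alias = |528,444 − 3×200,000| = |528,444 − 600,000| = 71,556 Hz = 71.556 kHz.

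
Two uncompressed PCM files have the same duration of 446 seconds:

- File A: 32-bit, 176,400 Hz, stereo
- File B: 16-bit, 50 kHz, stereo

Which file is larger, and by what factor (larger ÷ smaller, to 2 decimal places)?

File A, by a factor of 7.06

File A: 176,400 × 4 × 2 = 1,411,200 bytes/s.
File B: 50,000 × 2 × 2 = 200,000 bytes/s.
File A is larger; ratio = 629,395,200 / 89,200,000 = 7.06.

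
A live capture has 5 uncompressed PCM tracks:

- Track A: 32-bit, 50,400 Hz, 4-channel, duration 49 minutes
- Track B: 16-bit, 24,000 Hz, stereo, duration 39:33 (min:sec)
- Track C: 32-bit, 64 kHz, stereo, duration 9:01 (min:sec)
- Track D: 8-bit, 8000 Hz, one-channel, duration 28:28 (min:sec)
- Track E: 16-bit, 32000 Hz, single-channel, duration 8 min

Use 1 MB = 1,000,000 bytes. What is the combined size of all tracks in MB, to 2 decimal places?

2920.00 MB

Track A: 49 minutes = 2,940 s; 50,400 × 2,940 × 4 × 4 = 2,370,816,000 bytes.
Track B: 39:33 (min:sec) = 2,373 s; 24,000 × 2,373 × 2 × 2 = 227,808,000 bytes.
Track C: 9:01 (min:sec) = 541 s; 64,000 × 541 × 4 × 2 = 276,992,000 bytes.
Track D: 28:28 (min:sec) = 1,708 s; 8,000 × 1,708 × 1 × 1 = 13,664,000 bytes.
Track E: 8 min = 480 s; 32,000 × 480 × 2 × 1 = 30,720,000 bytes.
Total = 2,920,000,000 bytes = 2920.00 MB.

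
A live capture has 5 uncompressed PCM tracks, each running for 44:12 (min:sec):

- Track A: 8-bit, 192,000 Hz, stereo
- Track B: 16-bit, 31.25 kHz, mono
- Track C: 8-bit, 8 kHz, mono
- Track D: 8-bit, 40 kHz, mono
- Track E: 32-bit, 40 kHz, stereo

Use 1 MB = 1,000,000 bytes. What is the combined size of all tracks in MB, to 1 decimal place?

2160.1 MB

44:12 (min:sec) = 2,652 s.
Track A: 192,000 × 2,652 × 1 × 2 = 1,018,368,000 bytes.
Track B: 31,250 × 2,652 × 2 × 1 = 165,750,000 bytes.
Track C: 8,000 × 2,652 × 1 × 1 = 21,216,000 bytes.
Track D: 40,000 × 2,652 × 1 × 1 = 106,080,000 bytes.
Track E: 40,000 × 2,652 × 4 × 2 = 848,640,000 bytes.
Total = 2,160,054,000 bytes = 2160.1 MB.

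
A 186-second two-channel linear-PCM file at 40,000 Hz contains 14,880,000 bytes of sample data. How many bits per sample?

8 bits

Bytes per sample = 14,880,000 / (40,000 × 186 × 2) = 14,880,000 / 14,880,000 = 1.
Bit depth = 1 × 8 = 8 bits.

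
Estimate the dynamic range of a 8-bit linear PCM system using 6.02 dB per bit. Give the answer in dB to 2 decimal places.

8 × 6.02 = 48.16 dB.

48.16 dB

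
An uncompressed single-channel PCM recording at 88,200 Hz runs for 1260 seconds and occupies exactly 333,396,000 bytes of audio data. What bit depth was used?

24 bits

Bytes per sample = 333,396,000 / (88,200 × 1,260 × 1) = 333,396,000 / 111,132,000 = 3.
Bit depth = 3 × 8 = 24 bits.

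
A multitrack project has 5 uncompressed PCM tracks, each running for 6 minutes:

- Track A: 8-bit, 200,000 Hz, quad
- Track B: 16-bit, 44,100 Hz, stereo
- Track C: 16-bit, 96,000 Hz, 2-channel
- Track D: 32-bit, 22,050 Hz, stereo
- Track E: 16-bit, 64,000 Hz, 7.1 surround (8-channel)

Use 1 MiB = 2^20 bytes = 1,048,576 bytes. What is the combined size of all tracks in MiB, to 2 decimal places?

879.18 MiB

6 minutes = 360 s.
Track A: 200,000 × 360 × 1 × 4 = 288,000,000 bytes.
Track B: 44,100 × 360 × 2 × 2 = 63,504,000 bytes.
Track C: 96,000 × 360 × 2 × 2 = 138,240,000 bytes.
Track D: 22,050 × 360 × 4 × 2 = 63,504,000 bytes.
Track E: 64,000 × 360 × 2 × 8 = 368,640,000 bytes.
Total = 921,888,000 bytes = 879.18 MiB.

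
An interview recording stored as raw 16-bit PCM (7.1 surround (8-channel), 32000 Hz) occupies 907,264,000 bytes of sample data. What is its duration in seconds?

1,772 seconds

Byte rate = 32,000 × 2 × 8 = 512,000 bytes/s.
Duration = 907,264,000 / 512,000 = 1,772 s.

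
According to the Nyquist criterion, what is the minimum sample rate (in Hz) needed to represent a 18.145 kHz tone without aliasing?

36,290 Hz

Minimum sample rate = 2 × 18,145 Hz = 36,290 Hz.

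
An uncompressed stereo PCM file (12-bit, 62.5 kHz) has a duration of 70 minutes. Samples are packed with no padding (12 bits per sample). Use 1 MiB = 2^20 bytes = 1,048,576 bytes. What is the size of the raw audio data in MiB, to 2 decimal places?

751.02 MiB

Duration = 70 minutes = 4,200 s.
Bits = 62,500 × 4,200 × 12 × 2 = 6,300,000,000 bits = 787,500,000 bytes.
787,500,000 / 1,048,576 = 751.02 MiB.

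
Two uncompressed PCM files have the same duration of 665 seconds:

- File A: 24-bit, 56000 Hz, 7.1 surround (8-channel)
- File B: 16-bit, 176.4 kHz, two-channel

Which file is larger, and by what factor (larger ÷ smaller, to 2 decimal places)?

File A: 56,000 × 3 × 8 = 1,344,000 bytes/s.
File B: 176,400 × 2 × 2 = 705,600 bytes/s.
File A is larger; ratio = 893,760,000 / 469,224,000 = 1.90.

File A, by a factor of 1.90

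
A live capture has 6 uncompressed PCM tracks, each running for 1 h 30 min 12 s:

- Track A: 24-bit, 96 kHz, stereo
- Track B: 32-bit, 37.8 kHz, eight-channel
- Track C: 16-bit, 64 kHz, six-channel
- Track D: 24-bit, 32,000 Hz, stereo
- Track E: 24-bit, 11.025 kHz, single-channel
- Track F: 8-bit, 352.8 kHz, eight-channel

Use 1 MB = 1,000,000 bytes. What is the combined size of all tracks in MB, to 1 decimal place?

30313.0 MB

1 h 30 min 12 s = 5,412 s.
Track A: 96,000 × 5,412 × 3 × 2 = 3,117,312,000 bytes.
Track B: 37,800 × 5,412 × 4 × 8 = 6,546,355,200 bytes.
Track C: 64,000 × 5,412 × 2 × 6 = 4,156,416,000 bytes.
Track D: 32,000 × 5,412 × 3 × 2 = 1,039,104,000 bytes.
Track E: 11,025 × 5,412 × 3 × 1 = 179,001,900 bytes.
Track F: 352,800 × 5,412 × 1 × 8 = 15,274,828,800 bytes.
Total = 30,313,017,900 bytes = 30313.0 MB.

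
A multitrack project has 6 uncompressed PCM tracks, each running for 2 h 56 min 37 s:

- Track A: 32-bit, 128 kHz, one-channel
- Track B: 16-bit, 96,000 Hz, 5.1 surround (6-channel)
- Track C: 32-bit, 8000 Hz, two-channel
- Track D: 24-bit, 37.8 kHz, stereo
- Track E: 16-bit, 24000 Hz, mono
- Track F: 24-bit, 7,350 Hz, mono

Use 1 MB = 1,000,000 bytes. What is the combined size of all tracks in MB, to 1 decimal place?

21457.3 MB

2 h 56 min 37 s = 10,597 s.
Track A: 128,000 × 10,597 × 4 × 1 = 5,425,664,000 bytes.
Track B: 96,000 × 10,597 × 2 × 6 = 12,207,744,000 bytes.
Track C: 8,000 × 10,597 × 4 × 2 = 678,208,000 bytes.
Track D: 37,800 × 10,597 × 3 × 2 = 2,403,399,600 bytes.
Track E: 24,000 × 10,597 × 2 × 1 = 508,656,000 bytes.
Track F: 7,350 × 10,597 × 3 × 1 = 233,663,850 bytes.
Total = 21,457,335,450 bytes = 21457.3 MB.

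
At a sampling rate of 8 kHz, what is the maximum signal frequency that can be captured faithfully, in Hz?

4,000 Hz

Nyquist frequency = sample rate / 2 = 8,000 / 2 = 4,000 Hz.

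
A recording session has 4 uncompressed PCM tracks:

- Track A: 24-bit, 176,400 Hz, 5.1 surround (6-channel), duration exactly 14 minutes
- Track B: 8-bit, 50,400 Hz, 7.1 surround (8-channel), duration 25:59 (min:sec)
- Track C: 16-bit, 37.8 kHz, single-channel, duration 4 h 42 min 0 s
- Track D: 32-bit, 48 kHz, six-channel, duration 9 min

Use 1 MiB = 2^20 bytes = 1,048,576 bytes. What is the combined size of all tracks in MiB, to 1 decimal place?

Track A: exactly 14 minutes = 840 s; 176,400 × 840 × 3 × 6 = 2,667,168,000 bytes.
Track B: 25:59 (min:sec) = 1,559 s; 50,400 × 1,559 × 1 × 8 = 628,588,800 bytes.
Track C: 4 h 42 min 0 s = 16,920 s; 37,800 × 16,920 × 2 × 1 = 1,279,152,000 bytes.
Track D: 9 min = 540 s; 48,000 × 540 × 4 × 6 = 622,080,000 bytes.
Total = 5,196,988,800 bytes = 4956.2 MiB.

4956.2 MiB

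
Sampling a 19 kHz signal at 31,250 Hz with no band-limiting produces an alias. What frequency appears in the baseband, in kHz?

12.25 kHz

Nyquist = 31,250/2 = 15,625 Hz; 19,000 Hz exceeds it.
Alias = |19,000 − 1×31,250| = |19,000 − 31,250| = 12,250 Hz = 12.25 kHz.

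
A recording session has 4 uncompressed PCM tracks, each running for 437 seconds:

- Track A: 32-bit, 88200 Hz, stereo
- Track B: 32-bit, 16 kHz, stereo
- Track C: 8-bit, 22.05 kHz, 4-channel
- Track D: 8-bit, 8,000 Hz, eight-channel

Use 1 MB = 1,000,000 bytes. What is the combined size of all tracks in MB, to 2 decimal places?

430.79 MB

Track A: 88,200 × 437 × 4 × 2 = 308,347,200 bytes.
Track B: 16,000 × 437 × 4 × 2 = 55,936,000 bytes.
Track C: 22,050 × 437 × 1 × 4 = 38,543,400 bytes.
Track D: 8,000 × 437 × 1 × 8 = 27,968,000 bytes.
Total = 430,794,600 bytes = 430.79 MB.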